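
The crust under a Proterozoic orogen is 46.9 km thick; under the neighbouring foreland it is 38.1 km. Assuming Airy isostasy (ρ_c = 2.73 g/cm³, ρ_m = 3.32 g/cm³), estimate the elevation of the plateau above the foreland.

Excess crust Δ = 46.9 km − 38.1 km = 8.8 km, split between elevation h and root r with h + r = Δ.
Airy balance ρ_c h = (ρ_m − ρ_c) r gives r = h ρ_c/(ρ_m − ρ_c), so h (1 + ρ_c/(ρ_m − ρ_c)) = Δ, i.e. h = Δ (ρ_m − ρ_c)/ρ_m.
h = 8.8 km × 0.59/3.32 = 1.56 km.

1.56 km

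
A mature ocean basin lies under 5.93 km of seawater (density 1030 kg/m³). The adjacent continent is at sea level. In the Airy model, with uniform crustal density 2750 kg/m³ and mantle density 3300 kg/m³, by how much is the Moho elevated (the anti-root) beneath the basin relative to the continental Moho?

For local isostatic compensation: replacing crust with seawater at the top is compensated by replacing crust with mantle at the base: d (ρ_c − ρ_w) = a (ρ_m − ρ_c).
a = d (ρ_c − ρ_w)/(ρ_m − ρ_c) = 5.93 km × 1720/550 = 18.5 km.

18.5 km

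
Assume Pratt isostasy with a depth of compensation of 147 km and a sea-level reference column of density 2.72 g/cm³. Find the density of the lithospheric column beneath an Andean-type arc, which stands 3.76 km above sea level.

2.65 g/cm³

Pratt balance: ρ_ref D = ρ (D + h).
ρ = ρ_ref D/(D + h) = 2.72 × 147 km/(147 km + 3.76 km) = 2.65 g/cm³.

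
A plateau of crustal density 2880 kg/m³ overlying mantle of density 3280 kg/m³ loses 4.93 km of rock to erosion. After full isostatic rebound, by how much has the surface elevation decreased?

0.601 km

Rebound u = e ρ_c/ρ_m = 4.93 km × 2880/3280 = 4.329 km.
Net surface drop = e − u = 4.93 km − 4.329 km = e (ρ_m − ρ_c)/ρ_m = 0.601 km.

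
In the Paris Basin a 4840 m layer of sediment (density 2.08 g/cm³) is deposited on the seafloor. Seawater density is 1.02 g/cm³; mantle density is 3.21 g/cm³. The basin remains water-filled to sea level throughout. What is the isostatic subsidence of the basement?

Submarine loading: the sediment displaces seawater, and the subsidence is in turn flooded, so s (ρ_m − ρ_w) = t (ρ_sed − ρ_w).
s = 4840 m × (2.08 − 1.02) / (3.21 − 1.02) = 2340 m.

2340 m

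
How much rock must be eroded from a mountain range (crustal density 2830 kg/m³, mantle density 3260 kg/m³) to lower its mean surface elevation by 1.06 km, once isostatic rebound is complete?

Net drop Δ = e − u = e − e ρ_c/ρ_m = e (ρ_m − ρ_c)/ρ_m.
e = Δ ρ_m/(ρ_m − ρ_c) = 1.06 km × 3260/430 = 8.04 km.

8.04 km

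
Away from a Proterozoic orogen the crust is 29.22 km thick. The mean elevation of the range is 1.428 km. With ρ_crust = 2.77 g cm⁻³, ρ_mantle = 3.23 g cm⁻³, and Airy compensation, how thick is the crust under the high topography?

Root depth r = h ρ_c / (ρ_m − ρ_c) = 1.428 km × 2.77 / 0.46 = 8.599 km.
Total thickness = T + h + r = 29.22 km + 1.428 km + 8.599 km = 39.2 km.

39.2 km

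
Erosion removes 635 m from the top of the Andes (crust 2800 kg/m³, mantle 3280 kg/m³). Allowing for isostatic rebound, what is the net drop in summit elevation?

Rebound u = e ρ_c/ρ_m = 635 m × 2800/3280 = 542.1 m.
Net surface drop = e − u = 635 m − 542.1 m = e (ρ_m − ρ_c)/ρ_m = 92.9 m.

92.9 m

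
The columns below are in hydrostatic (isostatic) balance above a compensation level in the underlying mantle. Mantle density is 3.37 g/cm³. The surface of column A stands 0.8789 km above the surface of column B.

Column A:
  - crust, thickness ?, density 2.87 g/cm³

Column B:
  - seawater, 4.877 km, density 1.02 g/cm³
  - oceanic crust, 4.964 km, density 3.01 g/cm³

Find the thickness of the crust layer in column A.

Take the compensation level at the base of the deeper column (depth z_c below the surface of column A) and equate Σ ρ_i t_i down to z_c; mantle fills any gap and the z_c terms cancel.
Column A: x×2.87 + (z_c − 0 − x)×3.37
Column B: 0.8789×0 + 4.877×1.02 + 4.964×3.01 + (z_c − 0.8789 − 9.841)×3.37
The z_c×3.37 term appears on both sides and cancels. Collect the known terms of each column as K = Σ(ρt)_known − 3.37 × (depth of known layers): K_A = 0 − 3.37×0 = 0; K_B = 19.91618 − 3.37×(0.8789 + 9.841) = −16.209883.
Balance: K_A − x×(3.37 − 2.87) = K_B, so x = (K_A − K_B)/(3.37 − 2.87) = 16.2099/0.5 = 32.4 km.

32.4 km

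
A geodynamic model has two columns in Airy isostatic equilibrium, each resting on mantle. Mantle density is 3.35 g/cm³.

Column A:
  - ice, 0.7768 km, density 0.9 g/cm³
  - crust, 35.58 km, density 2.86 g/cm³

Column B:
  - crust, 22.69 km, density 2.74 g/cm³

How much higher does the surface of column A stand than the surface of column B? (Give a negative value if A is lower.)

1.64 km

For any compensation level in the mantle, the mantle terms cancel and isostasy reduces to e = (Σt_A − Σt_B) − (Σ(ρt)_A − Σ(ρt)_B) / ρ_m.
Σt_A = 36.3568 km; Σt_B = 22.69 km; Σ(ρt)_A = 102.45792; Σ(ρt)_B = 62.1706 (in km·g/cm³).
e = (36.3568 − 22.69) − (102.45792 − 62.1706) / 3.35 = 1.64 km.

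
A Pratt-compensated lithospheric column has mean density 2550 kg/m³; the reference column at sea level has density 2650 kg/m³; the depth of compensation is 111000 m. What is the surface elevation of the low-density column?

ρ_ref D = ρ (D + h) → h = D (ρ_ref − ρ)/ρ.
h = 111000 m × (2650 − 2550)/2550 = 4350 m.

4350 m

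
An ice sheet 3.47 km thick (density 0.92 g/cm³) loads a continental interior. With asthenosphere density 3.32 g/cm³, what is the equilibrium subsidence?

Balancing pressure at the compensation depth: the ice load ρ_ice t is balanced by mantle displaced below, ρ_m s.
s = t ρ_ice / ρ_m = 3.47 km × 0.92/3.32 = 0.962 km.

0.962 km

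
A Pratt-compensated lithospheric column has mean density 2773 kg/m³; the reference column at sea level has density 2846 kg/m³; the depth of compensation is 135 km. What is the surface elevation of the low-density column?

ρ_ref D = ρ (D + h) → h = D (ρ_ref − ρ)/ρ.
h = 135 km × (2846 − 2773)/2773 = 3.55 km.

3.55 km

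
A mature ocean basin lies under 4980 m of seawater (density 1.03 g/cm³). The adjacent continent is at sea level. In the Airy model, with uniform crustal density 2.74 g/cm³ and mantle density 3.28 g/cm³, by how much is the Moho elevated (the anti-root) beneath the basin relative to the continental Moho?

15800 m

Equating mass per unit area of the two columns: replacing crust with seawater at the top is compensated by replacing crust with mantle at the base: d (ρ_c − ρ_w) = a (ρ_m − ρ_c).
a = d (ρ_c − ρ_w)/(ρ_m − ρ_c) = 4980 m × 1.71/0.54 = 15800 m.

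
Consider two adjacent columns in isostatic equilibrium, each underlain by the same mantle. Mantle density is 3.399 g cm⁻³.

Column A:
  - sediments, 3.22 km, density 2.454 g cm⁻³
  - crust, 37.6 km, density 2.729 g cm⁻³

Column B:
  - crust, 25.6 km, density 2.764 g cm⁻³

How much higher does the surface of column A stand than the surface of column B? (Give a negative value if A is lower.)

For any compensation level in the mantle, the mantle terms cancel and isostasy reduces to e = (Σt_A − Σt_B) − (Σ(ρt)_A − Σ(ρt)_B) / ρ_m.
Σt_A = 40.82 km; Σt_B = 25.6 km; Σ(ρt)_A = 110.51228; Σ(ρt)_B = 70.7584 (in km·g cm⁻³).
e = (40.82 − 25.6) − (110.51228 − 70.7584) / 3.399 = 3.52 km.

3.52 km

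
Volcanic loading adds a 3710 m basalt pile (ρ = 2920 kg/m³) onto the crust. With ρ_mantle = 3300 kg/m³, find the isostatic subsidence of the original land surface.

3280 m

Subaerial loading: s = t ρ_load / ρ_m.
s = 3710 m × 2920/3300 = 3280 m.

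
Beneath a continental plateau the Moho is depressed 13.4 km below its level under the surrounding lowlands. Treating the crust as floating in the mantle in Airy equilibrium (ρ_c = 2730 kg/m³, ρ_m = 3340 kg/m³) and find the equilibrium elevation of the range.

2.99 km

Equating mass per unit area of the two columns: ρ_c h = (ρ_m − ρ_c) r.
h = r (ρ_m − ρ_c) / ρ_c = 13.4 km × (3340 − 2730) / 2730 = 2.99 km.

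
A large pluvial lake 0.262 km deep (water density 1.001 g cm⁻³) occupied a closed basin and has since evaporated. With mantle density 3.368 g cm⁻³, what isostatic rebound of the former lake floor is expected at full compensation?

0.0779 km

u = d ρ_w/ρ_m = 0.262 km × 1.001/3.368 = 0.0779 km.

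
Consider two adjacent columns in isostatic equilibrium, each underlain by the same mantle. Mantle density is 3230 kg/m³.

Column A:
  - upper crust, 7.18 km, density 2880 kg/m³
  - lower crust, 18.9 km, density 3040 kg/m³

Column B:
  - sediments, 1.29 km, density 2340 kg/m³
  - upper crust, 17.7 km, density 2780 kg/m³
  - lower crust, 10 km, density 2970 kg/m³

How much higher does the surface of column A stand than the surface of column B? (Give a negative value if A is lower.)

For any compensation level in the mantle, the mantle terms cancel and isostasy reduces to e = (Σt_A − Σt_B) − (Σ(ρt)_A − Σ(ρt)_B) / ρ_m.
Σt_A = 26.08 km; Σt_B = 28.99 km; Σ(ρt)_A = 78134.4; Σ(ρt)_B = 81924.6 (in km·kg/m³).
e = (26.08 − 28.99) − (78134.4 − 81924.6) / 3230 = −1.74 km.

−1.74 km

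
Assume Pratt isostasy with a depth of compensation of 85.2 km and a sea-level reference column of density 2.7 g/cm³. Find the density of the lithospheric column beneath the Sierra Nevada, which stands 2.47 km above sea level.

2.62 g/cm³

Pratt balance: ρ_ref D = ρ (D + h).
ρ = ρ_ref D/(D + h) = 2.7 × 85.2 km/(85.2 km + 2.47 km) = 2.62 g/cm³.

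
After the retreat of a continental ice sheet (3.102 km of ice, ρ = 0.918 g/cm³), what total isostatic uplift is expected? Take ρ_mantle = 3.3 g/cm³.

0.863 km

Removing the load lets mantle flow back in; uplift u satisfies ρ_ice t = ρ_m u.
u = t ρ_ice/ρ_m = 3.102 km × 0.918/3.3 = 0.863 km.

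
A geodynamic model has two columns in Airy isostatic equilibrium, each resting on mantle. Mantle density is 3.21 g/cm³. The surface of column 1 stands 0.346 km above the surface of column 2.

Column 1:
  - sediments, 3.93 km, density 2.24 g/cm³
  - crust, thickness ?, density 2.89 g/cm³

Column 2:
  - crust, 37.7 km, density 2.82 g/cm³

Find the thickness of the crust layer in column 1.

Take the compensation level at the base of the deeper column (depth z_c below the surface of column 1) and equate Σ ρ_i t_i down to z_c; mantle fills any gap and the z_c terms cancel.
Column 1: 3.93×2.24 + x×2.89 + (z_c − 3.93 − x)×3.21
Column 2: 0.346×0 + 37.7×2.82 + (z_c − 0.346 − 37.7)×3.21
The z_c×3.21 term appears on both sides and cancels. Collect the known terms of each column as K = Σ(ρt)_known − 3.21 × (depth of known layers): K_1 = 8.8032 − 3.21×3.93 = −3.8121; K_2 = 106.314 − 3.21×(0.346 + 37.7) = −15.81366.
Balance: K_1 − x×(3.21 − 2.89) = K_2, so x = (K_1 − K_2)/(3.21 − 2.89) = 12.0016/0.32 = 37.5 km.

37.5 km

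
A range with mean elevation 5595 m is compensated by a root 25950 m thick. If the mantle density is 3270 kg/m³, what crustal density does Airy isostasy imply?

2690 kg/m³

ρ_c h = (ρ_m − ρ_c) r → ρ_c (h + r) = ρ_m r → ρ_c = ρ_m r / (h + r).
ρ_c = 3270 × 25950 m / (5595 m + 25950 m) = 2690 kg/m³.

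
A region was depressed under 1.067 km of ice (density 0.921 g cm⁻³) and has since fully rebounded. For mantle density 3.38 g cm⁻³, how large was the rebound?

Removing the load lets mantle flow back in; uplift u satisfies ρ_ice t = ρ_m u.
u = t ρ_ice/ρ_m = 1.067 km × 0.921/3.38 = 0.291 km.

0.291 km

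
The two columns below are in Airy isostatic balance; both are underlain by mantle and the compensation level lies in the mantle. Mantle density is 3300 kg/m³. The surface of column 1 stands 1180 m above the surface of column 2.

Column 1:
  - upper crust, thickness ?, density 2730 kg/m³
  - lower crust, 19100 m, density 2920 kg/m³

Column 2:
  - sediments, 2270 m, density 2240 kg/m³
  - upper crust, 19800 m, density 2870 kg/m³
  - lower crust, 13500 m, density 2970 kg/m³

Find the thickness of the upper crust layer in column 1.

Take the compensation level at the base of the deeper column (depth z_c below the surface of column 1) and equate Σ ρ_i t_i down to z_c; mantle fills any gap and the z_c terms cancel.
Column 1: x×2730 + 19100×2920 + (z_c − 19100 − x)×3300
Column 2: 1180×0 + 2270×2240 + 19800×2870 + 13500×2970 + (z_c − 1180 − 35570)×3300
The z_c×3300 term appears on both sides and cancels. Collect the known terms of each column as K = Σ(ρt)_known − 3300 × (depth of known layers): K_1 = 55772000 − 3300×19100 = −7258000; K_2 = 102005800 − 3300×(1180 + 35570) = −19269200.
Balance: K_1 − x×(3300 − 2730) = K_2, so x = (K_1 − K_2)/(3300 − 2730) = 12011200/570 = 21100 m.

21100 m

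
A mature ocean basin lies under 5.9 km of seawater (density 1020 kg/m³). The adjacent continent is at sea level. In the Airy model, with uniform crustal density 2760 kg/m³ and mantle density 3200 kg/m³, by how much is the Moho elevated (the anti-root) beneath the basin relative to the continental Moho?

For local isostatic compensation: replacing crust with seawater at the top is compensated by replacing crust with mantle at the base: d (ρ_c − ρ_w) = a (ρ_m − ρ_c).
a = d (ρ_c − ρ_w)/(ρ_m − ρ_c) = 5.9 km × 1740/440 = 23.3 km.

23.3 km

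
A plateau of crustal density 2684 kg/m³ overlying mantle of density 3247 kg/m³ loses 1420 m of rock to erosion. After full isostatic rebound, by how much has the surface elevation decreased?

Rebound u = e ρ_c/ρ_m = 1420 m × 2684/3247 = 1174 m.
Net surface drop = e − u = 1420 m − 1174 m = e (ρ_m − ρ_c)/ρ_m = 246 m.

246 m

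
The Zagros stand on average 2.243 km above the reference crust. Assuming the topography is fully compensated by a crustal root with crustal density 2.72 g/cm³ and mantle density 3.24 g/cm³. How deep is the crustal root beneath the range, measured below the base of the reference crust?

In Airy isostatic equilibrium: the weight of the topography is balanced by the buoyancy of the root, ρ_c h = (ρ_m − ρ_c) r.
r = h · ρ_c / (ρ_m − ρ_c) = 2.243 km × 2.72 / (3.24 − 2.72) = 11.7 km.

11.7 km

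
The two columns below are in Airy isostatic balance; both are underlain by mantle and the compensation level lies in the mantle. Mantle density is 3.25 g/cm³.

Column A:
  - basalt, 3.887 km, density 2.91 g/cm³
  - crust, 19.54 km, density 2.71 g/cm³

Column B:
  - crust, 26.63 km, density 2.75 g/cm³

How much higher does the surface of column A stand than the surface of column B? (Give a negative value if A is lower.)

−0.444 km

For any compensation level in the mantle, the mantle terms cancel and isostasy reduces to e = (Σt_A − Σt_B) − (Σ(ρt)_A − Σ(ρt)_B) / ρ_m.
Σt_A = 23.427 km; Σt_B = 26.63 km; Σ(ρt)_A = 64.26457; Σ(ρt)_B = 73.2325 (in km·g/cm³).
e = (23.427 − 26.63) − (64.26457 − 73.2325) / 3.25 = −0.444 km.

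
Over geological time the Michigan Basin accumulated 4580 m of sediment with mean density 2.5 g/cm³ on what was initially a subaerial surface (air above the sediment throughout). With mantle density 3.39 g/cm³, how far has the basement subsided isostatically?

3380 m

Subaerial load: s = t ρ_sed / ρ_m = 4580 m × 2.5/3.39 = 3380 m.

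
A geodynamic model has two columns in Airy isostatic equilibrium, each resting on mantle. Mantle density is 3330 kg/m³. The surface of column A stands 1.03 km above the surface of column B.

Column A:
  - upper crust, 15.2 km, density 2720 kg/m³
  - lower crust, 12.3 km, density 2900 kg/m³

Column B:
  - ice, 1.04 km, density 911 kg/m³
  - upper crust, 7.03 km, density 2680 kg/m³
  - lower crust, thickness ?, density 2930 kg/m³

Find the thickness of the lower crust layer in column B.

Take the compensation level at the base of the deeper column (depth z_c below the surface of column A) and equate Σ ρ_i t_i down to z_c; mantle fills any gap and the z_c terms cancel.
Column A: 15.2×2720 + 12.3×2900 + (z_c − 27.5)×3330
Column B: 1.03×0 + 1.04×911 + 7.03×2680 + x×2930 + (z_c − 1.03 − 8.07 − x)×3330
The z_c×3330 term appears on both sides and cancels. Collect the known terms of each column as K = Σ(ρt)_known − 3330 × (depth of known layers): K_A = 77014 − 3330×27.5 = −14561; K_B = 19787.84 − 3330×(1.03 + 8.07) = −10515.16.
Balance: K_A = K_B − x×(3330 − 2930), so x = (K_B − K_A)/(3330 − 2930) = 4045.84/400 = 10.1 km.

10.1 km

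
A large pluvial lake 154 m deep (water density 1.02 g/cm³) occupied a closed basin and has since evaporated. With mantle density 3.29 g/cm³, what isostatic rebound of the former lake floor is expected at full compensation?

u = d ρ_w/ρ_m = 154 m × 1.02/3.29 = 47.7 m.

47.7 m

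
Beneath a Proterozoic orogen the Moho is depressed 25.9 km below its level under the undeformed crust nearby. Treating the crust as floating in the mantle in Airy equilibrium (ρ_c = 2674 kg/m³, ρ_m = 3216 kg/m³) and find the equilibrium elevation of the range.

Equating mass per unit area of the two columns: ρ_c h = (ρ_m − ρ_c) r.
h = r (ρ_m − ρ_c) / ρ_c = 25.9 km × (3216 − 2674) / 2674 = 5.25 km.

5.25 km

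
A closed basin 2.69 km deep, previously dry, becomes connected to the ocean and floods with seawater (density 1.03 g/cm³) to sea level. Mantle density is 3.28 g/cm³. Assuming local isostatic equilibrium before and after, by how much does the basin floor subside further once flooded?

1.23 km

After flooding the water column is d + s deep. Its weight must equal the weight of mantle displaced by the extra subsidence s: (d + s) ρ_w = s ρ_m.
s = d ρ_w / (ρ_m − ρ_w) = 2.69 km × 1.03/(3.28 − 1.03) = 1.23 km.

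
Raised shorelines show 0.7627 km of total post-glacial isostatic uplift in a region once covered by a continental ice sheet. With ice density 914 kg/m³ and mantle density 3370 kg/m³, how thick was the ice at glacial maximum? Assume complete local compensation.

u = t ρ_ice/ρ_m → t = u ρ_m/ρ_ice = 0.7627 km × 3370/914 = 2.81 km.

2.81 km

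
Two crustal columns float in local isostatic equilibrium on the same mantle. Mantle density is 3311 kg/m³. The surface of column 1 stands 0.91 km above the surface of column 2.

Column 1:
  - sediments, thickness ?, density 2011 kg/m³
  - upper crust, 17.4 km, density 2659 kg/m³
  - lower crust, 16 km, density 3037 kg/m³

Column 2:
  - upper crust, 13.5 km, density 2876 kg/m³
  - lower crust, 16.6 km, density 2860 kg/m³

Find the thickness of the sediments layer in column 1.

Take the compensation level at the base of the deeper column (depth z_c below the surface of column 1) and equate Σ ρ_i t_i down to z_c; mantle fills any gap and the z_c terms cancel.
Column 1: x×2011 + 17.4×2659 + 16×3037 + (z_c − 33.4 − x)×3311
Column 2: 0.91×0 + 13.5×2876 + 16.6×2860 + (z_c − 0.91 − 30.1)×3311
The z_c×3311 term appears on both sides and cancels. Collect the known terms of each column as K = Σ(ρt)_known − 3311 × (depth of known layers): K_1 = 94858.6 − 3311×33.4 = −15728.8; K_2 = 86302 − 3311×(0.91 + 30.1) = −16372.11.
Balance: K_1 − x×(3311 − 2011) = K_2, so x = (K_1 − K_2)/(3311 − 2011) = 643.31/1300 = 0.495 km.

0.495 km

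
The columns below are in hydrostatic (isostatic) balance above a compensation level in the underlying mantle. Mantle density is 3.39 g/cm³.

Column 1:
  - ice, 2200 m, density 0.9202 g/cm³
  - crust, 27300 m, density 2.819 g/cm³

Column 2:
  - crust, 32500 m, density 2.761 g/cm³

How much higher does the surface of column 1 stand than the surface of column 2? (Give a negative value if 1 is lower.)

171 m

For any compensation level in the mantle, the mantle terms cancel and isostasy reduces to e = (Σt_1 − Σt_2) − (Σ(ρt)_1 − Σ(ρt)_2) / ρ_m.
Σt_1 = 29500 m; Σt_2 = 32500 m; Σ(ρt)_1 = 78983.14; Σ(ρt)_2 = 89732.5 (in m·g/cm³).
e = (29500 − 32500) − (78983.14 − 89732.5) / 3.39 = 171 m.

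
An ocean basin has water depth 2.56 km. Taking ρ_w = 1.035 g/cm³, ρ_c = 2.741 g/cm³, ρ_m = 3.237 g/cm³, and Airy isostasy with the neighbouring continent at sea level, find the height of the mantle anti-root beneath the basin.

8.81 km

In Airy isostatic equilibrium: replacing crust with seawater at the top is compensated by replacing crust with mantle at the base: d (ρ_c − ρ_w) = a (ρ_m − ρ_c).
a = d (ρ_c − ρ_w)/(ρ_m − ρ_c) = 2.56 km × 1.706/0.496 = 8.81 km.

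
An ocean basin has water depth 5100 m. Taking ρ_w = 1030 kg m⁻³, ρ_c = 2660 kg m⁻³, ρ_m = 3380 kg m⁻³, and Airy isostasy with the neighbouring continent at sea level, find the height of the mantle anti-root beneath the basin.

11500 m

Isostatic balance requires: replacing crust with seawater at the top is compensated by replacing crust with mantle at the base: d (ρ_c − ρ_w) = a (ρ_m − ρ_c).
a = d (ρ_c − ρ_w)/(ρ_m − ρ_c) = 5100 m × 1630/720 = 11500 m.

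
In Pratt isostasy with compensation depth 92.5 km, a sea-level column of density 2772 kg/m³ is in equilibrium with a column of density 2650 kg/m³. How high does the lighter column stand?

4.26 km

ρ_ref D = ρ (D + h) → h = D (ρ_ref − ρ)/ρ.
h = 92.5 km × (2772 − 2650)/2650 = 4.26 km.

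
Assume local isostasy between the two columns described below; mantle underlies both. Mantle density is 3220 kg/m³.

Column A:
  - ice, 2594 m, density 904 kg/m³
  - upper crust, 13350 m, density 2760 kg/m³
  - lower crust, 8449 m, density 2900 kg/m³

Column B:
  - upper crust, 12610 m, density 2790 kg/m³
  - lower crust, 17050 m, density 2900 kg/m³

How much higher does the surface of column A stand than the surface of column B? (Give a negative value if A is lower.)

For any compensation level in the mantle, the mantle terms cancel and isostasy reduces to e = (Σt_A − Σt_B) − (Σ(ρt)_A − Σ(ρt)_B) / ρ_m.
Σt_A = 24393 m; Σt_B = 29660 m; Σ(ρt)_A = 63693076; Σ(ρt)_B = 84626900 (in m·kg/m³).
e = (24393 − 29660) − (63693076 − 84626900) / 3220 = 1230 m.

1230 m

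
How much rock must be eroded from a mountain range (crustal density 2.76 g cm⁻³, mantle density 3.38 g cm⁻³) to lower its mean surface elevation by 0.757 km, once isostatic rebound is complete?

Net drop Δ = e − u = e − e ρ_c/ρ_m = e (ρ_m − ρ_c)/ρ_m.
e = Δ ρ_m/(ρ_m − ρ_c) = 0.757 km × 3.38/0.62 = 4.13 km.

4.13 km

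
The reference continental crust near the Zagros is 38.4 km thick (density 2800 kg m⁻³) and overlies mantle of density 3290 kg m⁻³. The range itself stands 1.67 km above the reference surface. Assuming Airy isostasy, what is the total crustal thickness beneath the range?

Root depth r = h ρ_c / (ρ_m − ρ_c) = 1.67 km × 2800 / 490 = 9.543 km.
Total thickness = T + h + r = 38.4 km + 1.67 km + 9.543 km = 49.6 km.

49.6 km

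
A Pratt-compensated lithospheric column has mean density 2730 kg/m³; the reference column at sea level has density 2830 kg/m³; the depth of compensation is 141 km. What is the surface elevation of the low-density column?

5.16 km

ρ_ref D = ρ (D + h) → h = D (ρ_ref − ρ)/ρ.
h = 141 km × (2830 − 2730)/2730 = 5.16 km.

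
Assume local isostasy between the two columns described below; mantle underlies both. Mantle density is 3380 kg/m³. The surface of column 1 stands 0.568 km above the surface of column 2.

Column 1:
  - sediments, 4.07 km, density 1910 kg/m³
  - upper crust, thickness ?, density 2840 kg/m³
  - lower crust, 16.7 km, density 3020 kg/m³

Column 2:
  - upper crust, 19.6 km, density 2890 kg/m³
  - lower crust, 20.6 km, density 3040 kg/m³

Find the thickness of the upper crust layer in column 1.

Take the compensation level at the base of the deeper column (depth z_c below the surface of column 1) and equate Σ ρ_i t_i down to z_c; mantle fills any gap and the z_c terms cancel.
Column 1: 4.07×1910 + x×2840 + 16.7×3020 + (z_c − 20.77 − x)×3380
Column 2: 0.568×0 + 19.6×2890 + 20.6×3040 + (z_c − 0.568 − 40.2)×3380
The z_c×3380 term appears on both sides and cancels. Collect the known terms of each column as K = Σ(ρt)_known − 3380 × (depth of known layers): K_1 = 58207.7 − 3380×20.77 = −11994.9; K_2 = 119268 − 3380×(0.568 + 40.2) = −18527.84.
Balance: K_1 − x×(3380 − 2840) = K_2, so x = (K_1 − K_2)/(3380 − 2840) = 6532.94/540 = 12.1 km.

12.1 km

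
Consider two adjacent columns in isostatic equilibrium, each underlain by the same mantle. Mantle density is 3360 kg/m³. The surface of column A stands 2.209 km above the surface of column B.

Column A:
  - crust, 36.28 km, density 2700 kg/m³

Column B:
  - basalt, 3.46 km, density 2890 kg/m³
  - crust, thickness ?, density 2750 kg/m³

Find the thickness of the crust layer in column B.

Take the compensation level at the base of the deeper column (depth z_c below the surface of column A) and equate Σ ρ_i t_i down to z_c; mantle fills any gap and the z_c terms cancel.
Column A: 36.28×2700 + (z_c − 36.28)×3360
Column B: 2.209×0 + 3.46×2890 + x×2750 + (z_c − 2.209 − 3.46 − x)×3360
The z_c×3360 term appears on both sides and cancels. Collect the known terms of each column as K = Σ(ρt)_known − 3360 × (depth of known layers): K_A = 97956 − 3360×36.28 = −23944.8; K_B = 9999.4 − 3360×(2.209 + 3.46) = −9048.44.
Balance: K_A = K_B − x×(3360 − 2750), so x = (K_B − K_A)/(3360 − 2750) = 14896.4/610 = 24.4 km.

24.4 km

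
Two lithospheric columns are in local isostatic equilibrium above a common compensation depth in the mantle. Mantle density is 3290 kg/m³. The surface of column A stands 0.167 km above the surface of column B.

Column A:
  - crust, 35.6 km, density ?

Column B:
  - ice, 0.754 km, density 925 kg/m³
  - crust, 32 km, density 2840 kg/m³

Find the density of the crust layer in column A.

Take the compensation level at the base of the deeper column (depth z_c below the surface of column A) and equate Σ ρ_i t_i down to z_c; mantle fills any gap and the z_c terms cancel.
Column A: 35.6×ρ + (z_c − 35.6)×3290
Column B: 0.167×0 + 0.754×925 + 32×2840 + (z_c − 0.167 − 32.754)×3290
The z_c×3290 term appears on both sides and cancels. Collect the known terms of each column as K = Σ(ρt)_known − 3290 × (depth of known layers): K_A = 0 − 3290×35.6 = −117124; K_B = 91577.45 − 3290×(0.167 + 32.754) = −16732.64.
Balance: K_A + 35.6×ρ = K_B, so ρ = (K_B − K_A)/35.6 = 100391/35.6 = 2820 kg/m³.

2820 kg/m³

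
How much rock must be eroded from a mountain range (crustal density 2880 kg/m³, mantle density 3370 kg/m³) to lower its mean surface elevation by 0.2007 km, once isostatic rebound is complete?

1.38 km

Net drop Δ = e − u = e − e ρ_c/ρ_m = e (ρ_m − ρ_c)/ρ_m.
e = Δ ρ_m/(ρ_m − ρ_c) = 0.2007 km × 3370/490 = 1.38 km.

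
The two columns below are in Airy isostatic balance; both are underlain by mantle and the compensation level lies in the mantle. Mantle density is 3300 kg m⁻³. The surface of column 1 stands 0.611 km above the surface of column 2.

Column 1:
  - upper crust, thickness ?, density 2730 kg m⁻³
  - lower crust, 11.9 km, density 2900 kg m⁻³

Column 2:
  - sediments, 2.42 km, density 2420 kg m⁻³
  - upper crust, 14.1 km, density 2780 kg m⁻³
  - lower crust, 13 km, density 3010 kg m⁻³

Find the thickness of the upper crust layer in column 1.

Take the compensation level at the base of the deeper column (depth z_c below the surface of column 1) and equate Σ ρ_i t_i down to z_c; mantle fills any gap and the z_c terms cancel.
Column 1: x×2730 + 11.9×2900 + (z_c − 11.9 − x)×3300
Column 2: 0.611×0 + 2.42×2420 + 14.1×2780 + 13×3010 + (z_c − 0.611 − 29.52)×3300
The z_c×3300 term appears on both sides and cancels. Collect the known terms of each column as K = Σ(ρt)_known − 3300 × (depth of known layers): K_1 = 34510 − 3300×11.9 = −4760; K_2 = 84184.4 − 3300×(0.611 + 29.52) = −15247.9.
Balance: K_1 − x×(3300 − 2730) = K_2, so x = (K_1 − K_2)/(3300 − 2730) = 10487.9/570 = 18.4 km.

18.4 km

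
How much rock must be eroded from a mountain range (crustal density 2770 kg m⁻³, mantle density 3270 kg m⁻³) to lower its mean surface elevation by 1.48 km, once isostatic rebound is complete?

9.68 km

Net drop Δ = e − u = e − e ρ_c/ρ_m = e (ρ_m − ρ_c)/ρ_m.
e = Δ ρ_m/(ρ_m − ρ_c) = 1.48 km × 3270/500 = 9.68 km.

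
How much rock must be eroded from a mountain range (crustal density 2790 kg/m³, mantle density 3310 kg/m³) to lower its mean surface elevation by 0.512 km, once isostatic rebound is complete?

3.26 km

Net drop Δ = e − u = e − e ρ_c/ρ_m = e (ρ_m − ρ_c)/ρ_m.
e = Δ ρ_m/(ρ_m − ρ_c) = 0.512 km × 3310/520 = 3.26 km.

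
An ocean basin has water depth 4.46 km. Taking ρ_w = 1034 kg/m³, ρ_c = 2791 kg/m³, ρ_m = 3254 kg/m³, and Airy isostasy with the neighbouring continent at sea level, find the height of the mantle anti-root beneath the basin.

16.9 km

For local isostatic compensation: replacing crust with seawater at the top is compensated by replacing crust with mantle at the base: d (ρ_c − ρ_w) = a (ρ_m − ρ_c).
a = d (ρ_c − ρ_w)/(ρ_m − ρ_c) = 4.46 km × 1757/463 = 16.9 km.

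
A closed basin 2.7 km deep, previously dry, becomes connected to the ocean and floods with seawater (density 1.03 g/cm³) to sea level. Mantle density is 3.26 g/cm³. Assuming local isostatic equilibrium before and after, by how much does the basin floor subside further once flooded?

1.25 km

After flooding the water column is d + s deep. Its weight must equal the weight of mantle displaced by the extra subsidence s: (d + s) ρ_w = s ρ_m.
s = d ρ_w / (ρ_m − ρ_w) = 2.7 km × 1.03/(3.26 − 1.03) = 1.25 km.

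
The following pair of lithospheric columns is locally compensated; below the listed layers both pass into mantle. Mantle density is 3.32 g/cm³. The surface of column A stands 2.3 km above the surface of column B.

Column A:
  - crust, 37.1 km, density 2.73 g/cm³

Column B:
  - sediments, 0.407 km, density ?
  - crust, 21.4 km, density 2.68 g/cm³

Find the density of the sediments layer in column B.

1.95 g/cm³

Take the compensation level at the base of the deeper column (depth z_c below the surface of column A) and equate Σ ρ_i t_i down to z_c; mantle fills any gap and the z_c terms cancel.
Column A: 37.1×2.73 + (z_c − 37.1)×3.32
Column B: 2.3×0 + 0.407×ρ + 21.4×2.68 + (z_c − 2.3 − 21.807)×3.32
The z_c×3.32 term appears on both sides and cancels. Collect the known terms of each column as K = Σ(ρt)_known − 3.32 × (depth of known layers): K_A = 101.283 − 3.32×37.1 = −21.889; K_B = 57.352 − 3.32×(2.3 + 21.807) = −22.68324.
Balance: K_A = K_B + 0.407×ρ, so ρ = (K_A − K_B)/0.407 = 0.79424/0.407 = 1.95 g/cm³.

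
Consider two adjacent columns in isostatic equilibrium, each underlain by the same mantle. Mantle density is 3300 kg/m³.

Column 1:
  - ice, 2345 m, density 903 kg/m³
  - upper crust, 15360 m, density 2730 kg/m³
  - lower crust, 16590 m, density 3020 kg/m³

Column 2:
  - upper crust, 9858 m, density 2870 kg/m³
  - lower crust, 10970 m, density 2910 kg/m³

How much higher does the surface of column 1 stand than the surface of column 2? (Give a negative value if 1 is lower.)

3180 m

For any compensation level in the mantle, the mantle terms cancel and isostasy reduces to e = (Σt_1 − Σt_2) − (Σ(ρt)_1 − Σ(ρt)_2) / ρ_m.
Σt_1 = 34295 m; Σt_2 = 20828 m; Σ(ρt)_1 = 94152135; Σ(ρt)_2 = 60215160 (in m·kg/m³).
e = (34295 − 20828) − (94152135 − 60215160) / 3300 = 3180 m.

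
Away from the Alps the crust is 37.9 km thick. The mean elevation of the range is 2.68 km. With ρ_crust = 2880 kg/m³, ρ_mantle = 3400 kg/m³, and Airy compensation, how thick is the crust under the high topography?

55.4 km

Root depth r = h ρ_c / (ρ_m − ρ_c) = 2.68 km × 2880 / 520 = 14.84 km.
Total thickness = T + h + r = 37.9 km + 2.68 km + 14.84 km = 55.4 km.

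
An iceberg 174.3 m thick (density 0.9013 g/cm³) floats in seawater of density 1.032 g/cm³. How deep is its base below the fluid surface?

152 m

Draft d = t ρ_obj/ρ_fluid = 174.3 m × 0.9013/1.032 = 152 m.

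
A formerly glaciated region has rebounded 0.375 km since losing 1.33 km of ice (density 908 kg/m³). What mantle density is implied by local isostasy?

ρ_m = ρ_ice t / u = 908 × 1.33 km/0.375 km = 3220 kg/m³.

3220 kg/m³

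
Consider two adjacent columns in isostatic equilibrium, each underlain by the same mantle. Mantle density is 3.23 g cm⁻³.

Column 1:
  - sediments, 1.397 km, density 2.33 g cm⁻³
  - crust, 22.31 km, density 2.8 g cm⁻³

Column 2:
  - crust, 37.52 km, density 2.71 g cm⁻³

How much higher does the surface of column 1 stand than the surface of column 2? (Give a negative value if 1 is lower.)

−2.68 km

For any compensation level in the mantle, the mantle terms cancel and isostasy reduces to e = (Σt_1 − Σt_2) − (Σ(ρt)_1 − Σ(ρt)_2) / ρ_m.
Σt_1 = 23.707 km; Σt_2 = 37.52 km; Σ(ρt)_1 = 65.72301; Σ(ρt)_2 = 101.6792 (in km·g cm⁻³).
e = (23.707 − 37.52) − (65.72301 − 101.6792) / 3.23 = −2.68 km.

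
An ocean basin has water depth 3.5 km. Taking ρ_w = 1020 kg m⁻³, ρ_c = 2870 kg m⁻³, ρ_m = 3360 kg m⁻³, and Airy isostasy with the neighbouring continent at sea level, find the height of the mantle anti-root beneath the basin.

13.2 km

For local isostatic compensation: replacing crust with seawater at the top is compensated by replacing crust with mantle at the base: d (ρ_c − ρ_w) = a (ρ_m − ρ_c).
a = d (ρ_c − ρ_w)/(ρ_m − ρ_c) = 3.5 km × 1850/490 = 13.2 km.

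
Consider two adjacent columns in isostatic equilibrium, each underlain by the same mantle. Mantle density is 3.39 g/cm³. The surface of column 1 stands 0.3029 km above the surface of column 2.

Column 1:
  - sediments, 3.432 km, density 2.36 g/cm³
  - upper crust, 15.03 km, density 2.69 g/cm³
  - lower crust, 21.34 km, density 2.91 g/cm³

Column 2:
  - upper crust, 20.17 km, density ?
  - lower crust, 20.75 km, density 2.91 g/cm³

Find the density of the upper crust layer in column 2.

2.73 g/cm³

Take the compensation level at the base of the deeper column (depth z_c below the surface of column 1) and equate Σ ρ_i t_i down to z_c; mantle fills any gap and the z_c terms cancel.
Column 1: 3.432×2.36 + 15.03×2.69 + 21.34×2.91 + (z_c − 39.802)×3.39
Column 2: 0.3029×0 + 20.17×ρ + 20.75×2.91 + (z_c − 0.3029 − 40.92)×3.39
The z_c×3.39 term appears on both sides and cancels. Collect the known terms of each column as K = Σ(ρt)_known − 3.39 × (depth of known layers): K_1 = 110.62962 − 3.39×39.802 = −24.29916; K_2 = 60.3825 − 3.39×(0.3029 + 40.92) = −79.363131.
Balance: K_1 = K_2 + 20.17×ρ, so ρ = (K_1 − K_2)/20.17 = 55.064/20.17 = 2.73 g/cm³.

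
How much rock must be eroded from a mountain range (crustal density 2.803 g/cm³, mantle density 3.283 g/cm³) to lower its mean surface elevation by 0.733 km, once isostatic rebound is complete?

5.01 km

Net drop Δ = e − u = e − e ρ_c/ρ_m = e (ρ_m − ρ_c)/ρ_m.
e = Δ ρ_m/(ρ_m − ρ_c) = 0.733 km × 3.283/0.48 = 5.01 km.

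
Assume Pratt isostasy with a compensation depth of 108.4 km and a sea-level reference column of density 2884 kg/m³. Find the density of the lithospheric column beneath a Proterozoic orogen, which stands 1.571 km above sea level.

2840 kg/m³

Pratt balance: ρ_ref D = ρ (D + h).
ρ = ρ_ref D/(D + h) = 2884 × 108.4 km/(108.4 km + 1.571 km) = 2840 kg/m³.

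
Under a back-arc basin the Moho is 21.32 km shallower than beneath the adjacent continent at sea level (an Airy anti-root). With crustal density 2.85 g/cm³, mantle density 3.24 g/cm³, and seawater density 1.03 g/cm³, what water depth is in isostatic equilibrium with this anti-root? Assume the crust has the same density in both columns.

4.57 km

Replacing a thickness d of crust by seawater at the top must be balanced by replacing crust with mantle at the base: d (ρ_c − ρ_w) = a (ρ_m − ρ_c).
d = a (ρ_m − ρ_c)/(ρ_c − ρ_w) = 21.32 km × 0.39/1.82 = 4.57 km.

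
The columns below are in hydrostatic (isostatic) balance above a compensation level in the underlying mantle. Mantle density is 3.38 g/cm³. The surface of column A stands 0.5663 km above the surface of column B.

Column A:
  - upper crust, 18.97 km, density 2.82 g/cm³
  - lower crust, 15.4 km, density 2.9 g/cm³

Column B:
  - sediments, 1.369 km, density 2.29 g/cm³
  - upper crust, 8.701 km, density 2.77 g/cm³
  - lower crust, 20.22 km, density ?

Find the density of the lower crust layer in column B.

Take the compensation level at the base of the deeper column (depth z_c below the surface of column A) and equate Σ ρ_i t_i down to z_c; mantle fills any gap and the z_c terms cancel.
Column A: 18.97×2.82 + 15.4×2.9 + (z_c − 34.37)×3.38
Column B: 0.5663×0 + 1.369×2.29 + 8.701×2.77 + 20.22×ρ + (z_c − 0.5663 − 30.29)×3.38
The z_c×3.38 term appears on both sides and cancels. Collect the known terms of each column as K = Σ(ρt)_known − 3.38 × (depth of known layers): K_A = 98.1554 − 3.38×34.37 = −18.0152; K_B = 27.23678 − 3.38×(0.5663 + 30.29) = −77.057514.
Balance: K_A = K_B + 20.22×ρ, so ρ = (K_A − K_B)/20.22 = 59.0423/20.22 = 2.92 g/cm³.

2.92 g/cm³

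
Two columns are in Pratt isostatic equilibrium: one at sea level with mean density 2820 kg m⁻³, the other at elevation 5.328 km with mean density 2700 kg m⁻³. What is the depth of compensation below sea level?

ρ_ref D = ρ (D + h) → D (ρ_ref − ρ) = ρ h.
D = ρ h/(ρ_ref − ρ) = 2700 × 5.328 km/(2820 − 2700) = 120 km.

120 km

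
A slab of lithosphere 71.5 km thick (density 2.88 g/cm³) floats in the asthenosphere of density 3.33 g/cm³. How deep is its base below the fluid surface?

Draft d = t ρ_obj/ρ_fluid = 71.5 km × 2.88/3.33 = 61.8 km.

61.8 km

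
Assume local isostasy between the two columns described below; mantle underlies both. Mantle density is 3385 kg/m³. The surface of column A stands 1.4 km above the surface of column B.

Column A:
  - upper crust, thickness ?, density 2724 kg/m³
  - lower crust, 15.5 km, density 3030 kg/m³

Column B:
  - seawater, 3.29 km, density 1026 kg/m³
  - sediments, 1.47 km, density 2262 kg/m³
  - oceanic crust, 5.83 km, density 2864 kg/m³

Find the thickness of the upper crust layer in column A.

17.7 km

Take the compensation level at the base of the deeper column (depth z_c below the surface of column A) and equate Σ ρ_i t_i down to z_c; mantle fills any gap and the z_c terms cancel.
Column A: x×2724 + 15.5×3030 + (z_c − 15.5 − x)×3385
Column B: 1.4×0 + 3.29×1026 + 1.47×2262 + 5.83×2864 + (z_c − 1.4 − 10.59)×3385
The z_c×3385 term appears on both sides and cancels. Collect the known terms of each column as K = Σ(ρt)_known − 3385 × (depth of known layers): K_A = 46965 − 3385×15.5 = −5502.5; K_B = 23397.8 − 3385×(1.4 + 10.59) = −17188.35.
Balance: K_A − x×(3385 − 2724) = K_B, so x = (K_A − K_B)/(3385 − 2724) = 11685.9/661 = 17.7 km.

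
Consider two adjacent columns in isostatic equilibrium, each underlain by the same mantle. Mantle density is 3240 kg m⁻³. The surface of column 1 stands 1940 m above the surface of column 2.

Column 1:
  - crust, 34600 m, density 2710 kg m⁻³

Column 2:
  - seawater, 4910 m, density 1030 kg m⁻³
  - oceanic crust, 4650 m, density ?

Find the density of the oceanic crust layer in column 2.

Take the compensation level at the base of the deeper column (depth z_c below the surface of column 1) and equate Σ ρ_i t_i down to z_c; mantle fills any gap and the z_c terms cancel.
Column 1: 34600×2710 + (z_c − 34600)×3240
Column 2: 1940×0 + 4910×1030 + 4650×ρ + (z_c − 1940 − 9560)×3240
The z_c×3240 term appears on both sides and cancels. Collect the known terms of each column as K = Σ(ρt)_known − 3240 × (depth of known layers): K_1 = 93766000 − 3240×34600 = −18338000; K_2 = 5057300 − 3240×(1940 + 9560) = −32202700.
Balance: K_1 = K_2 + 4650×ρ, so ρ = (K_1 − K_2)/4650 = 13864700/4650 = 2980 kg m⁻³.

2980 kg m⁻³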